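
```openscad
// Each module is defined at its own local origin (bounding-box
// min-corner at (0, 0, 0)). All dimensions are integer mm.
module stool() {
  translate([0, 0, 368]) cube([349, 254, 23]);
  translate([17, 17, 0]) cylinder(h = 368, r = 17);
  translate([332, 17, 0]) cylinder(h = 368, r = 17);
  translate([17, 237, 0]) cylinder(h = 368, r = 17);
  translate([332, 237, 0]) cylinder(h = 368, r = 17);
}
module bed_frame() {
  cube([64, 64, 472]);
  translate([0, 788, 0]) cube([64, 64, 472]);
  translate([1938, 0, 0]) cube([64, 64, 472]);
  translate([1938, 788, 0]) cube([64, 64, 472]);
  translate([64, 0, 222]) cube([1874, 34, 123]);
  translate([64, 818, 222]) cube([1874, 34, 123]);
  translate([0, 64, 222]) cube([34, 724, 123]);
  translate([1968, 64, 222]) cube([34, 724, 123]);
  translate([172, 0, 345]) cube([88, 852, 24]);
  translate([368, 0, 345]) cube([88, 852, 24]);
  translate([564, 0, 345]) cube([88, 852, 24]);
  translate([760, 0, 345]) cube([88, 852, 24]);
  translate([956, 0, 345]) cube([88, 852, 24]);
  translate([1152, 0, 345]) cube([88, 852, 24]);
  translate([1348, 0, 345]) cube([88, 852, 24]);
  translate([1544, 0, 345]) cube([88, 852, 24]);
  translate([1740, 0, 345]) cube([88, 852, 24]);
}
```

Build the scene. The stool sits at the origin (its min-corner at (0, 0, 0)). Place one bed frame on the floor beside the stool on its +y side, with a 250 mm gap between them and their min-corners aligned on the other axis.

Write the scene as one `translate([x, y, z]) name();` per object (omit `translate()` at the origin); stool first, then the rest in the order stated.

stool();
translate([0, 504, 0]) bed_frame();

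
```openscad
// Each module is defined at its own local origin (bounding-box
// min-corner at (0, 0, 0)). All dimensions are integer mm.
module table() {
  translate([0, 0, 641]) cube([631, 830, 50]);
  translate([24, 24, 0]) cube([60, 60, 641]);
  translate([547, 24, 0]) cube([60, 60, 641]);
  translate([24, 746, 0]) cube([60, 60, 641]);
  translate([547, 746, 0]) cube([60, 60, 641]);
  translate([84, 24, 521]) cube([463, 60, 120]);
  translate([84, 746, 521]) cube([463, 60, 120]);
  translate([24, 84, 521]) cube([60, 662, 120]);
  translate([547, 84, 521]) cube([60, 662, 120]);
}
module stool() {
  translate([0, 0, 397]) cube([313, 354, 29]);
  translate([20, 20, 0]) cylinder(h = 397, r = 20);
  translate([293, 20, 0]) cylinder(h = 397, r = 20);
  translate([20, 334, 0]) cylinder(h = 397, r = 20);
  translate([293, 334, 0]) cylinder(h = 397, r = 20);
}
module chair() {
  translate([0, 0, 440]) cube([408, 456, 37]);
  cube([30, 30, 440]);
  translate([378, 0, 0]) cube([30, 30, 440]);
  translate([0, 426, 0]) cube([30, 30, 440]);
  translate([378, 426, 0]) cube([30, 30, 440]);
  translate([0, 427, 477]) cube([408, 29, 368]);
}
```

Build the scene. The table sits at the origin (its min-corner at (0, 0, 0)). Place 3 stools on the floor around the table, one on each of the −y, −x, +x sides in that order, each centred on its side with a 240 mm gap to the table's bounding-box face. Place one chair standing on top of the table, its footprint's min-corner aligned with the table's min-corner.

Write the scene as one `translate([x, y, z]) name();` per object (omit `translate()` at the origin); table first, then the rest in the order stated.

table();
translate([159, -594, 0]) stool();
translate([-553, 238, 0]) stool();
translate([871, 238, 0]) stool();
translate([0, 0, 691]) chair();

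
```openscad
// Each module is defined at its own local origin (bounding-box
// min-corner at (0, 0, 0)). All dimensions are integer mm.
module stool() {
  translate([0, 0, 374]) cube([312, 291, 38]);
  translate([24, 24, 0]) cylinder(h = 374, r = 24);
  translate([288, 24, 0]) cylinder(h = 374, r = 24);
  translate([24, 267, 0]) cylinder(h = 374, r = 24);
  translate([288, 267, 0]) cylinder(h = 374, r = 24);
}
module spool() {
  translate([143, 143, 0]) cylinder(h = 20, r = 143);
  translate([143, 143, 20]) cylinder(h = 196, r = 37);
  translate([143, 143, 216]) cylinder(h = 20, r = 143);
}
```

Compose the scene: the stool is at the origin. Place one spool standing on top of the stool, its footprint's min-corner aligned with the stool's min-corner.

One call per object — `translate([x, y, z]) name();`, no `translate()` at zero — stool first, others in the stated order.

stool();
translate([0, 0, 412]) spool();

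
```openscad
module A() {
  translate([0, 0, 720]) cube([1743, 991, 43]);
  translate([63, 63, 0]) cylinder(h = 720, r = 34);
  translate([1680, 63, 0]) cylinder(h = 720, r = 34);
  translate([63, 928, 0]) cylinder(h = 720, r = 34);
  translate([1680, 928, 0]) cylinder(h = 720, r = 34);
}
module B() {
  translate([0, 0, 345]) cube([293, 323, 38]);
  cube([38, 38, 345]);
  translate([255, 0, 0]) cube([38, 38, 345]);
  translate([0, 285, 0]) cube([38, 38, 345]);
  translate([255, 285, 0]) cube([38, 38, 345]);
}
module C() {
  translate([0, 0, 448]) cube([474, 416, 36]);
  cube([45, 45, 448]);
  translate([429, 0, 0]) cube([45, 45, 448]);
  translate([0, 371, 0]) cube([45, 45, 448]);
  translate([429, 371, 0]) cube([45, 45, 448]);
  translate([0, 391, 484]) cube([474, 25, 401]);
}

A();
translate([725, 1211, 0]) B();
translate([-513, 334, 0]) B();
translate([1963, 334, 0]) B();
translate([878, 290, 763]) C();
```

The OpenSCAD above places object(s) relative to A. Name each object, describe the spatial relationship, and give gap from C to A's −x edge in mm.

A is a table. B is a stool. C is a chair. Three stools sit around the table at the +y, −x, +x sides. The chair is on top of the table. The gap from the chair to the table's −x edge is 878 mm.

The chair's min-x is at 878; the table's min-x is 0; gap = 878 mm.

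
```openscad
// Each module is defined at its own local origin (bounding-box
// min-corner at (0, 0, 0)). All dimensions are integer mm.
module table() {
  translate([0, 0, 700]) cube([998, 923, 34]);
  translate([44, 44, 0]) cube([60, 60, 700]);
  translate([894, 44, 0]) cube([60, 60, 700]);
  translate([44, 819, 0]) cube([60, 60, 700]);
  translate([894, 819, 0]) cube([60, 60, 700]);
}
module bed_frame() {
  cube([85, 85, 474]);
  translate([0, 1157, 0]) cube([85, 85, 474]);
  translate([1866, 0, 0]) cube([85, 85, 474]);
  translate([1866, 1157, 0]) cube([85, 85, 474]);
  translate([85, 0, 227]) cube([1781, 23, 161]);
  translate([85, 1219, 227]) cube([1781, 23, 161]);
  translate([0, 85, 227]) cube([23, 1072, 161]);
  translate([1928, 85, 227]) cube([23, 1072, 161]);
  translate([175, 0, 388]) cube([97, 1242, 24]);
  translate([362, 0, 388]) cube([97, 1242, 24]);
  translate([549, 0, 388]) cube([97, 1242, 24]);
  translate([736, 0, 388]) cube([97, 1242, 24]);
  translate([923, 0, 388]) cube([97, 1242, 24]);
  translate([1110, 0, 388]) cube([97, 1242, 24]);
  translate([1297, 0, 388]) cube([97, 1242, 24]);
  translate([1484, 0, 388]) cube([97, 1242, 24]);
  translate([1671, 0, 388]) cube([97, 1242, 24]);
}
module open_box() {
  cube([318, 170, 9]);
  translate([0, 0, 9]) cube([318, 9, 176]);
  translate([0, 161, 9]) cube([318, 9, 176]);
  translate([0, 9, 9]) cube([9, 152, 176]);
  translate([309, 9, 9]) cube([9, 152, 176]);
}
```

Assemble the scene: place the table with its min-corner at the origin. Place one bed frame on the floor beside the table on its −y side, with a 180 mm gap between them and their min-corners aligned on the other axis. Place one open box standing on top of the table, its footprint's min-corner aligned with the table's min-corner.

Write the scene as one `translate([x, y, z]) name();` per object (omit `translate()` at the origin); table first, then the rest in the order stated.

table();
translate([0, -1422, 0]) bed_frame();
translate([0, 0, 734]) open_box();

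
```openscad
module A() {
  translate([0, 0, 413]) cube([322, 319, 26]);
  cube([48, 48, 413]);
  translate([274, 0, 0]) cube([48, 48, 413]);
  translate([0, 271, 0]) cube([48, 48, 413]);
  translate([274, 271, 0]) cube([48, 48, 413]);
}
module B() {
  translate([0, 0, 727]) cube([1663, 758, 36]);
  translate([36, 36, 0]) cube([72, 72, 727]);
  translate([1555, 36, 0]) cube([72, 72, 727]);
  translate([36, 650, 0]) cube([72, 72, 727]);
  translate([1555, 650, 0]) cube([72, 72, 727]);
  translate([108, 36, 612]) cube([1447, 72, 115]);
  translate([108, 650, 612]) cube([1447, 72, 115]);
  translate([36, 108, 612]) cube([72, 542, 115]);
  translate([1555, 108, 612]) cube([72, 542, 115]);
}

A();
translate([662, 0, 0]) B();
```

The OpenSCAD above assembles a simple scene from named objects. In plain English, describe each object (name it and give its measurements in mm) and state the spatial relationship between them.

A is a four-legged stool. The seat is a 322×319×26 mm slab whose top surface is at z = 439 mm; four square legs, each 48×48 mm in cross-section, run from the floor (z = 0) to the underside of the seat, each flush with a corner of the seat.

B is a table with a 1663×758 mm rectangular top, 36 mm thick, top surface at z = 763 mm, supported by four 72×72 mm square legs, each inset 36 mm from the nearest pair of top edges, running from the floor. Four apron rails, 72 mm thick and 115 mm tall, run between adjacent legs with their top edges flush with the underside of the top and their outer faces flush with the legs' outer faces.

The table is on the floor beside the stool on its +x side.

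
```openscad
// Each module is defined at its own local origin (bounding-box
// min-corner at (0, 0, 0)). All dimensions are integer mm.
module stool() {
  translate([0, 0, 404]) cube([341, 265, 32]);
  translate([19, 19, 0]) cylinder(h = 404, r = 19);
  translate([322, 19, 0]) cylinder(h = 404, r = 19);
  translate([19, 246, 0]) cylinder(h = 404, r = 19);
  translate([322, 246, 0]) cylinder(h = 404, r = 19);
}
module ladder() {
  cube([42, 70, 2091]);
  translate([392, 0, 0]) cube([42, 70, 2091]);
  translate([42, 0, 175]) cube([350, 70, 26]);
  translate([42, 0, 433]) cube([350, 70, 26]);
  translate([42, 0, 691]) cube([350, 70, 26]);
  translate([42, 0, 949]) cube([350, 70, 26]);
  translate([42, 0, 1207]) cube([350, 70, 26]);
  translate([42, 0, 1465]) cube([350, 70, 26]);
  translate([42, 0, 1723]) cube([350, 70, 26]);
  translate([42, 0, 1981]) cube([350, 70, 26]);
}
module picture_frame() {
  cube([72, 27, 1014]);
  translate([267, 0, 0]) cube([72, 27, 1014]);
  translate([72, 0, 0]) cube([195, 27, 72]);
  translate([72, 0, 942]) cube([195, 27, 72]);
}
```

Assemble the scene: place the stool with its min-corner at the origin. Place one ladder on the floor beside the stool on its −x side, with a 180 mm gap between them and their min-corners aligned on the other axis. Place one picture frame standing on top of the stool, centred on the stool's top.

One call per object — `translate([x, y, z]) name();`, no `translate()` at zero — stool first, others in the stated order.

stool();
translate([-614, 0, 0]) ladder();
translate([1, 119, 436]) picture_frame();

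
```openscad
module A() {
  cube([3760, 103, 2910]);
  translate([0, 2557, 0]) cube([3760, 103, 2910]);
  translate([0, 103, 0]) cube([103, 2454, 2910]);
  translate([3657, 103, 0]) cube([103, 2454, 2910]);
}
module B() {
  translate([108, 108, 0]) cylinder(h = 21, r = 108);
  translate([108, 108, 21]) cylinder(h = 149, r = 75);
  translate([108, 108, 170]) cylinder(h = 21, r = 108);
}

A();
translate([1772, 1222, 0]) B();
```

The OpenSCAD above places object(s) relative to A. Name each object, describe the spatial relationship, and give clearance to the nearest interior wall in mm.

A is a house frame. B is a spool. The spool sits inside the house frame, centred. The clearance to the nearest interior wall is 1119 mm.

Clearances: x = 1669, y = 1119; minimum 1119 mm.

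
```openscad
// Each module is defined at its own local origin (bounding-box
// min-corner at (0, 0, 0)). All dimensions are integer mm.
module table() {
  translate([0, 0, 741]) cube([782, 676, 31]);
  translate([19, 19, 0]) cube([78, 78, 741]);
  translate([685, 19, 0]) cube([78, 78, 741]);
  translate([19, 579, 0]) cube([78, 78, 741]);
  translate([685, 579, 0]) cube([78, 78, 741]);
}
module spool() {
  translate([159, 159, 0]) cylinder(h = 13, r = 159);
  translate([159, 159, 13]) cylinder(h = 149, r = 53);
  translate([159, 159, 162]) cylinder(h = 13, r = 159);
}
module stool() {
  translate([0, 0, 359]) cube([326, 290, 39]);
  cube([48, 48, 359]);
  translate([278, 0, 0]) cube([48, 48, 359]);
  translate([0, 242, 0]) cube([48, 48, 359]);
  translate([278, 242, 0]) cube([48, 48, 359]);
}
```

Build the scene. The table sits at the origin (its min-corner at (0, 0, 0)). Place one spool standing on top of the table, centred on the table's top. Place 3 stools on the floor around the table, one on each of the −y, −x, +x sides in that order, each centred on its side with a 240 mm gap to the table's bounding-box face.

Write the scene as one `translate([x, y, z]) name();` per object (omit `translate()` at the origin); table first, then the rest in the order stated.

table();
translate([232, 179, 772]) spool();
translate([228, -530, 0]) stool();
translate([-566, 193, 0]) stool();
translate([1022, 193, 0]) stool();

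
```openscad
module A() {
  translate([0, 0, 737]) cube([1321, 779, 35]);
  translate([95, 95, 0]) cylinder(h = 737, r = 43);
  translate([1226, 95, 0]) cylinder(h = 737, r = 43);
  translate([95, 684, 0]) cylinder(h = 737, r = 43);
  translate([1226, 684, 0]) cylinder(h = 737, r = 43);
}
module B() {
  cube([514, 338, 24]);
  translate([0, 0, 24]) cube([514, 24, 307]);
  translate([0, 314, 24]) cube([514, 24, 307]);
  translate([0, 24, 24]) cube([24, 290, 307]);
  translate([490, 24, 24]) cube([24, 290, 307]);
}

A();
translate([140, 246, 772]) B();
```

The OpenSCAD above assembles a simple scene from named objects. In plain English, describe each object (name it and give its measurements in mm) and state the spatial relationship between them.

A is a table: top 1321 mm (x) × 779 mm (y), 35 mm thick, upper face at z = 772 mm, on four round legs of 86 mm diameter, each leg's bounding box inset 52 mm from the nearest pair of top edges, running from z = 0 to the bottom of the top.

B is an open-topped rectangular box: outside dimensions 514×338×331 mm, with a uniform wall and base thickness of 24 mm. The base is a full 514×338 slab on the floor; four walls sit on top of the base. The front and back walls (the −y and +y sides) span the full width; the two side walls fit between them.

The open box is on top of the table.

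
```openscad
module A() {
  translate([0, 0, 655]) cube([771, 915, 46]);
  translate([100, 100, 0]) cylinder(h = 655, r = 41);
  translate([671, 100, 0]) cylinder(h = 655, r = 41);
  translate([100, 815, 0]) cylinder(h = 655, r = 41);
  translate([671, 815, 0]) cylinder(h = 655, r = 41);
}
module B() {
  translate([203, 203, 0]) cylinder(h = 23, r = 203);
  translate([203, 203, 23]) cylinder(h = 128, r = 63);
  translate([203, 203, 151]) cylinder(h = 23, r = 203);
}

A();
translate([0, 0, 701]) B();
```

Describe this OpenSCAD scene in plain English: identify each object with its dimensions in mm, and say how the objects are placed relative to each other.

A is a table with a 771×915 mm rectangular top, 46 mm thick, top surface at z = 701 mm, supported by four round legs of 82 mm diameter, each leg's bounding box inset 59 mm from the nearest pair of top edges, running from the floor.

B is a spool: two coaxial disc flanges of radius 203 mm and thickness 23 mm, joined by a core cylinder of radius 63 mm and height 128 mm. The lower flange rests on z = 0 and the three cylinders share a vertical axis.

The spool is on top of the table.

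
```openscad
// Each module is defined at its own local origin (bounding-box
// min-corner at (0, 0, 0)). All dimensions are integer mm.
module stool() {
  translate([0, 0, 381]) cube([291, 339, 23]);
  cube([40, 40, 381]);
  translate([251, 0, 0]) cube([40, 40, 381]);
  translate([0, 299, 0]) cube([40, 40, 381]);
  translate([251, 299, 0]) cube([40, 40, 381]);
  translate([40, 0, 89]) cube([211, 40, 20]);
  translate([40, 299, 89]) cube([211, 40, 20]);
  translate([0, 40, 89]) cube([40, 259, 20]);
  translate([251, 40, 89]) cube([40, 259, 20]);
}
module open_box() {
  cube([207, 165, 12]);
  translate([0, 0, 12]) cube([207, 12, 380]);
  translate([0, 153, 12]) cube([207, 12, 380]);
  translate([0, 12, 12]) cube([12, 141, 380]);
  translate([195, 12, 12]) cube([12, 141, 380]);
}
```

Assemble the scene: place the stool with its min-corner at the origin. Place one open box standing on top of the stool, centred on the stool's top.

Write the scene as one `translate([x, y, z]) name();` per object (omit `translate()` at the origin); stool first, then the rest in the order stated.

stool();
translate([42, 87, 404]) open_box();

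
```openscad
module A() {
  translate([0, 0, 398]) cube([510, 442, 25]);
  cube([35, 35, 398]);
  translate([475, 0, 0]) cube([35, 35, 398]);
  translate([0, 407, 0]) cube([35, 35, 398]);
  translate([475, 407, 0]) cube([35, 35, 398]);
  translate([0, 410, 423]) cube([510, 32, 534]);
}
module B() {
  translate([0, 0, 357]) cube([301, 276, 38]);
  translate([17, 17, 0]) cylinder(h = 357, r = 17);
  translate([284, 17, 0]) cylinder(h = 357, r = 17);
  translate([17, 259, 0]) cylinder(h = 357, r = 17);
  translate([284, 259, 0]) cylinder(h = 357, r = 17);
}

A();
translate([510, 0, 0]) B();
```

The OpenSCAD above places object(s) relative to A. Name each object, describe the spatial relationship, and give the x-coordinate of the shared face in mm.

A is a chair. B is a stool. The stool is against the chair's +x side, with their −y faces flush. The x-coordinate of the shared face is 510 mm.

The chair's +x face and the stool's −x face are both at x = 510 mm.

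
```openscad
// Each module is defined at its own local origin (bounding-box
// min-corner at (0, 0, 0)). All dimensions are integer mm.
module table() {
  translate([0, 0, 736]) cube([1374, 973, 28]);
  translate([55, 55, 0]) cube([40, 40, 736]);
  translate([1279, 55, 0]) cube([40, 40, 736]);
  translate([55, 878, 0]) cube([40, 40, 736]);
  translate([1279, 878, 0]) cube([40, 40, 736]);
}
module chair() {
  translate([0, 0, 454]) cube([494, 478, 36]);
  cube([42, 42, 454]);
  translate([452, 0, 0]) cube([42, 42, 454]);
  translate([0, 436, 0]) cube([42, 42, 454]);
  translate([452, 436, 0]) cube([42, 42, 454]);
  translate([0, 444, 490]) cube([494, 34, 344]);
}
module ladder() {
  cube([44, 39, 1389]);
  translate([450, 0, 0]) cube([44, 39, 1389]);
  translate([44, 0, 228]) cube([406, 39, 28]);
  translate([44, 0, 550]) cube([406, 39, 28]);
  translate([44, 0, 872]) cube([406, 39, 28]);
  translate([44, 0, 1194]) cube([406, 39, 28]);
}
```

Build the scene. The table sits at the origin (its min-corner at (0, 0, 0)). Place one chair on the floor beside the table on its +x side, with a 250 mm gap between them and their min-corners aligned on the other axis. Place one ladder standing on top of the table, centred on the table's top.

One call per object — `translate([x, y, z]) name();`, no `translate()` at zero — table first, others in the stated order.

table();
translate([1624, 0, 0]) chair();
translate([440, 467, 764]) ladder();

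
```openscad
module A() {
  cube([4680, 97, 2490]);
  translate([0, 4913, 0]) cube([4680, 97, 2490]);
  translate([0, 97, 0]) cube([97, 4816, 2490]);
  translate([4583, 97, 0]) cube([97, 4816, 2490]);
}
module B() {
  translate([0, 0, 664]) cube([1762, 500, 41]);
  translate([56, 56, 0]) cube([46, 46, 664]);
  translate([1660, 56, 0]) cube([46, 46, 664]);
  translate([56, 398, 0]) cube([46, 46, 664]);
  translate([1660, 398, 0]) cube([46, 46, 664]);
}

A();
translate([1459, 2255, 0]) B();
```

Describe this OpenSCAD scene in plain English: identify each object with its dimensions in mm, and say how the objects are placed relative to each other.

A is the wall frame of a small rectangular building: four walls, each 2490 mm tall and 97 mm thick, enclosing a footprint 4680 mm (x) by 5010 mm (y) outside-to-outside, with no floor or roof. The front and back walls (the −y and +y sides) span the full width; the two side walls fit between them.

B is a rectangular dining table. The top is 1762×500×41 mm with its upper surface at z = 705 mm. It stands on four 46×46 mm square legs, each inset 56 mm from the nearest pair of top edges, running from the floor to the underside of the top.

The table sits inside the house frame, centred.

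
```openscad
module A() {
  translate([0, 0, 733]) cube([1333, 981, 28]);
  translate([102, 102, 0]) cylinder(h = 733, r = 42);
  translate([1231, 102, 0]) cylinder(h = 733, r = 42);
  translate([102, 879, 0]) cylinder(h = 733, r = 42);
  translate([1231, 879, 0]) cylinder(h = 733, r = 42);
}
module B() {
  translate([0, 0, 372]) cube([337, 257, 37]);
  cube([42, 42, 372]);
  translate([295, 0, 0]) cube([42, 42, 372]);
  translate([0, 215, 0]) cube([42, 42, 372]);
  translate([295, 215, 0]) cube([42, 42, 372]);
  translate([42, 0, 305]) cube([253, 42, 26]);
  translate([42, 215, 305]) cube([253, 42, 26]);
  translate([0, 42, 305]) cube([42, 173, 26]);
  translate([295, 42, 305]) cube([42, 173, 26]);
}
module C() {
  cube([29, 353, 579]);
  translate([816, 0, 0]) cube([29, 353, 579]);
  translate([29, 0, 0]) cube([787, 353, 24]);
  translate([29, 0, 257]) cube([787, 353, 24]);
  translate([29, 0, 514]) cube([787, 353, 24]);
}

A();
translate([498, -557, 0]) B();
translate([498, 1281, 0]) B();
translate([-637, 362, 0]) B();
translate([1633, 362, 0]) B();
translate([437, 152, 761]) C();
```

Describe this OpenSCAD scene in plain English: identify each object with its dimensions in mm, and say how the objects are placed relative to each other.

A is a rectangular dining table. The top is 1333×981×28 mm with its upper surface at z = 761 mm. It stands on four round legs of 84 mm diameter, each leg's bounding box inset 60 mm from the nearest pair of top edges, running from the floor to the underside of the top.

B is a simple wooden stool: a rectangular seat 337 mm (x) by 257 mm (y), 37 mm thick, top face at z = 409 mm, on four square legs, each 42×42 mm in cross-section. The legs rest on z = 0, each flush with a corner of the seat. Four stretchers, 42 mm wide and 26 mm tall, connect adjacent legs with their undersides at z = 305 mm, each running between the inner faces of the legs it joins and aligned with the legs' outer faces on the other axis.

C is a bookshelf 845 mm wide overall, 353 mm deep and 579 mm tall. The two sides are 29 mm thick vertical panels. 3 horizontal shelves of 24 mm thickness span between the inner faces of the sides; the lowest shelf sits on the floor and shelves are stacked with a clear vertical gap of 233 mm between each pair.

Four stools sit around the table at the −y, +y, −x, +x sides. The bookshelf is on top of the table.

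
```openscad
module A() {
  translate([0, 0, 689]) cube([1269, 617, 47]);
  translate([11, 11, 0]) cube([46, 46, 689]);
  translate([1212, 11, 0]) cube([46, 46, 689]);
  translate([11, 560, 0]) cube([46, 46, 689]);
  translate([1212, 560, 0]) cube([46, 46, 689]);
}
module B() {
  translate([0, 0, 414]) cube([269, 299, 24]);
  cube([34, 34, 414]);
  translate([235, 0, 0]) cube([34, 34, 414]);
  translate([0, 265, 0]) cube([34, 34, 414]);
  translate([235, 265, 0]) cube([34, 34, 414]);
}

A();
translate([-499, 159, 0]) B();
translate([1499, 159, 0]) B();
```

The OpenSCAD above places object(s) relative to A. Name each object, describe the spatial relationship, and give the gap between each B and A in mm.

Each stool's nearest face is 230 mm from the table's bounding box.

A is a table. B is a stool. Two stools sit around the table at the −x, +x sides. The gap between each stool and the table is 230 mm.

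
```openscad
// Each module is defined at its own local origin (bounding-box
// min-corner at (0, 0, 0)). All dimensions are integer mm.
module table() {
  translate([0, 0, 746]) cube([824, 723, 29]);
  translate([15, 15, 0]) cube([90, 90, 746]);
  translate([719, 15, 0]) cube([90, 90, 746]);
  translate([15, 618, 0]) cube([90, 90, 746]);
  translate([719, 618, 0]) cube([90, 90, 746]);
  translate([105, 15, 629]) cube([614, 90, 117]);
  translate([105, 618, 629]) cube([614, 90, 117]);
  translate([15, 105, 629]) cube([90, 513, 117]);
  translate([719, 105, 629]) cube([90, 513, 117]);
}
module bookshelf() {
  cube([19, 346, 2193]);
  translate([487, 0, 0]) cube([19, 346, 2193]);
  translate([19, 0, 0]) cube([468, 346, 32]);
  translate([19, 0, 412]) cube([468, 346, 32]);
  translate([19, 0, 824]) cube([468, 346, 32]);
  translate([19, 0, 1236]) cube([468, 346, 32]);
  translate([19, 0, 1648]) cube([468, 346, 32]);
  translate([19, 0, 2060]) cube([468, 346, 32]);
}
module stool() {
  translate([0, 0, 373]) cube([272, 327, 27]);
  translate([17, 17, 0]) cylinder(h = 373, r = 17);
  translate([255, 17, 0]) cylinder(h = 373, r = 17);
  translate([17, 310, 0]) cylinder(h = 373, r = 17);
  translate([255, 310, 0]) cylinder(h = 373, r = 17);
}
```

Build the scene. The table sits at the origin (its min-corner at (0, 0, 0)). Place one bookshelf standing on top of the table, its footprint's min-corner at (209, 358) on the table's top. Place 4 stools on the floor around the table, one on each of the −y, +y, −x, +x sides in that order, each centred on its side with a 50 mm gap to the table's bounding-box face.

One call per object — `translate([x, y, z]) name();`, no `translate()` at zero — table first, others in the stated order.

table();
translate([209, 358, 775]) bookshelf();
translate([276, -377, 0]) stool();
translate([276, 773, 0]) stool();
translate([-322, 198, 0]) stool();
translate([874, 198, 0]) stool();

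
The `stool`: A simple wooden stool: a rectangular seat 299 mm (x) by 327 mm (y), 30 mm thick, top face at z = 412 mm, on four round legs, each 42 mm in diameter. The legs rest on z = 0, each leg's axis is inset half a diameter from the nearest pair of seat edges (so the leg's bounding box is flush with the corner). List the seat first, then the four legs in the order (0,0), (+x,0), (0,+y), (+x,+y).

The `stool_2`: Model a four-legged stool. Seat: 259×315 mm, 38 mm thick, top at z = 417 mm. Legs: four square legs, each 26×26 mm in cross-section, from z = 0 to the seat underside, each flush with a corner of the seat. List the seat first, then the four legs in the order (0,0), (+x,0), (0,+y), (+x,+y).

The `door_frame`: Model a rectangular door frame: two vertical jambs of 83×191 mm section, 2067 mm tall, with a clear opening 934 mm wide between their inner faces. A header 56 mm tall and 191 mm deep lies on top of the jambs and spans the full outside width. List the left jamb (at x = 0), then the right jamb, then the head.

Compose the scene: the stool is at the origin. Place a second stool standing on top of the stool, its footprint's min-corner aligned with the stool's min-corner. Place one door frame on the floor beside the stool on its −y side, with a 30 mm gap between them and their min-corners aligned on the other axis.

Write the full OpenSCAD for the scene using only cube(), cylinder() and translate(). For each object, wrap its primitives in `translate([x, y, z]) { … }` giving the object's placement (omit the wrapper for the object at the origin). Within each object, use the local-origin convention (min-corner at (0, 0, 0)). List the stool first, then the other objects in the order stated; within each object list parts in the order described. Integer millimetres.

translate([0, 0, 382]) cube([299, 327, 30]);
translate([21, 21, 0]) cylinder(h = 382, r = 21);
translate([278, 21, 0]) cylinder(h = 382, r = 21);
translate([21, 306, 0]) cylinder(h = 382, r = 21);
translate([278, 306, 0]) cylinder(h = 382, r = 21);
translate([0, 0, 412]) {
  translate([0, 0, 379]) cube([259, 315, 38]);
  cube([26, 26, 379]);
  translate([233, 0, 0]) cube([26, 26, 379]);
  translate([0, 289, 0]) cube([26, 26, 379]);
  translate([233, 289, 0]) cube([26, 26, 379]);
}
translate([0, -221, 0]) {
  cube([83, 191, 2067]);
  translate([1017, 0, 0]) cube([83, 191, 2067]);
  translate([0, 0, 2067]) cube([1100, 191, 56]);
}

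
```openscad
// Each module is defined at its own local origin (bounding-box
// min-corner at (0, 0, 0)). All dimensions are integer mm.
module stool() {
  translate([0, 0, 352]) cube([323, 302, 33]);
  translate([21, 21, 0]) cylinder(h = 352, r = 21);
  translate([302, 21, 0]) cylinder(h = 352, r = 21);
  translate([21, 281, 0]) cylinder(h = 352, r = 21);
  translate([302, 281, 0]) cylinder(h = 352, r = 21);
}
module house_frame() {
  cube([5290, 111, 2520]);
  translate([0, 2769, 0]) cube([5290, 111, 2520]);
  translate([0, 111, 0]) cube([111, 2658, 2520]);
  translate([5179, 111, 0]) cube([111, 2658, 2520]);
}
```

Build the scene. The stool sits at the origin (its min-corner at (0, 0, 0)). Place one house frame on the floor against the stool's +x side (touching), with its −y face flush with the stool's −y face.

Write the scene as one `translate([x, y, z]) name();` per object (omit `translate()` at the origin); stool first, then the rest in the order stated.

stool();
translate([323, 0, 0]) house_frame();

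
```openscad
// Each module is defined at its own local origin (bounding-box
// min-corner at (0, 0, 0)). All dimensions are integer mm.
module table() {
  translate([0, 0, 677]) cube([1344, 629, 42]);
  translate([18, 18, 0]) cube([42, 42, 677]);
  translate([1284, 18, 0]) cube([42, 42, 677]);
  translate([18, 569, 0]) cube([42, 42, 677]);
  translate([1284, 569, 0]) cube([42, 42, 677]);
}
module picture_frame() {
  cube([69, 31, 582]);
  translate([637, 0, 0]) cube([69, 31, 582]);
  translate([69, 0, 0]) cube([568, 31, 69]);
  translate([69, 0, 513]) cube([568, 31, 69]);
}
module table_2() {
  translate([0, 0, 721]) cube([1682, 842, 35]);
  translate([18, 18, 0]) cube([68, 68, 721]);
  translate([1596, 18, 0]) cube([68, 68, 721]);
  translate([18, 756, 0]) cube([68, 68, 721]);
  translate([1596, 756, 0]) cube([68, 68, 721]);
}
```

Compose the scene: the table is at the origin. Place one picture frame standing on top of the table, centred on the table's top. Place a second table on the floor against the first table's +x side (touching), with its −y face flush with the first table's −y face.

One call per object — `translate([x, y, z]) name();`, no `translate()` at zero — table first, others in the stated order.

table();
translate([319, 299, 719]) picture_frame();
translate([1344, 0, 0]) table_2();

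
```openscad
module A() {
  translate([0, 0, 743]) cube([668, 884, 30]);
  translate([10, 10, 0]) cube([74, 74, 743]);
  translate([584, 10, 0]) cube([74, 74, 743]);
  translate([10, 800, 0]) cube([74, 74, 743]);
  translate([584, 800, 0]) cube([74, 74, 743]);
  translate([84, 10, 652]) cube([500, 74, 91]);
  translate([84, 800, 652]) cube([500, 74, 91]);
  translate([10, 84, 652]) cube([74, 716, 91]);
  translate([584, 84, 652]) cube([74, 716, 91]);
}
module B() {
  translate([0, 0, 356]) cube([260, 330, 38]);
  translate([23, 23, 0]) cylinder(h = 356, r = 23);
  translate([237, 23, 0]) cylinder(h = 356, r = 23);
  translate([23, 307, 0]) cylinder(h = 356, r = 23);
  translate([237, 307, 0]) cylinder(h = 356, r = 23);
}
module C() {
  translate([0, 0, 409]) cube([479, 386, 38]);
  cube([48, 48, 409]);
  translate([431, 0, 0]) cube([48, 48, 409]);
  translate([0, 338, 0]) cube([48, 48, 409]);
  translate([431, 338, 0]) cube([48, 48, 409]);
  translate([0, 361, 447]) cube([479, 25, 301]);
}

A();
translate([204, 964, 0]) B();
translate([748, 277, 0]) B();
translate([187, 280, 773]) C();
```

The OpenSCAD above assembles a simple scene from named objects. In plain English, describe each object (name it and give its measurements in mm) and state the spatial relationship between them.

A is a table: top 668 mm (x) × 884 mm (y), 30 mm thick, upper face at z = 773 mm, on four 74×74 mm square legs, each inset 10 mm from the nearest pair of top edges, running from z = 0 to the bottom of the top. Four apron rails, 74 mm thick and 91 mm tall, run between adjacent legs with their top edges flush with the underside of the top and their outer faces flush with the legs' outer faces.

B is a four-legged stool. The seat is a 260×330×38 mm slab whose top surface is at z = 394 mm; four round legs, each 46 mm in diameter, run from the floor (z = 0) to the underside of the seat, each leg's axis is inset half a diameter from the nearest pair of seat edges (so the leg's bounding box is flush with the corner).

C is a chair. The seat is a 479×386×38 mm slab with its top at z = 447 mm, on four 48×48 mm corner legs (flush with the seat edges, standing on z = 0). A flat backrest 25 mm thick, 301 mm tall, spans the full seat width and rises from the seat top along its +y edge, rear face flush with the rear of the seat.

Two stools sit around the table at the +y, +x sides. The chair is on top of the table.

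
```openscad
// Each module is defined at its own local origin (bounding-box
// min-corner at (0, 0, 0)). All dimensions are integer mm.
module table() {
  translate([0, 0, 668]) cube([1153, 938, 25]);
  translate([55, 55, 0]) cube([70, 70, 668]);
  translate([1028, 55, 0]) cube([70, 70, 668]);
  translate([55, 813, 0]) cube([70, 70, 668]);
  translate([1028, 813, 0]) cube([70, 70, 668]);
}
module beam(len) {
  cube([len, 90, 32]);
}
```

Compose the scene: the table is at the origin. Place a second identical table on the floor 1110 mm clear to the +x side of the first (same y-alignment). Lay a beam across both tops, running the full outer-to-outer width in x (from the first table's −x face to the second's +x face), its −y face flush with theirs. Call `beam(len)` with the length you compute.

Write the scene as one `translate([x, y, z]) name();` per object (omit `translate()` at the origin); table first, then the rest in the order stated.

table();
translate([2263, 0, 0]) table();
translate([0, 0, 693]) beam(3416);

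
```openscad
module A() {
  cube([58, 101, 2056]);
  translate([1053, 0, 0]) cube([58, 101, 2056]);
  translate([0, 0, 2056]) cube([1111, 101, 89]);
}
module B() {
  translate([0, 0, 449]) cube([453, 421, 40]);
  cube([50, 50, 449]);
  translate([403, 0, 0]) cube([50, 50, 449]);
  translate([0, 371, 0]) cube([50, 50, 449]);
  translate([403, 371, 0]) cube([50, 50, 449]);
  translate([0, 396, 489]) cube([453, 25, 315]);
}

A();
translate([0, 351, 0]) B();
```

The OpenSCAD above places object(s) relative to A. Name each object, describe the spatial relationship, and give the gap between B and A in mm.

The chair's nearest face is 250 mm from the door frame's +y face.

A is a door frame. B is a chair. The chair is on the floor beside the door frame on its +y side. The gap between the chair and the door frame is 250 mm.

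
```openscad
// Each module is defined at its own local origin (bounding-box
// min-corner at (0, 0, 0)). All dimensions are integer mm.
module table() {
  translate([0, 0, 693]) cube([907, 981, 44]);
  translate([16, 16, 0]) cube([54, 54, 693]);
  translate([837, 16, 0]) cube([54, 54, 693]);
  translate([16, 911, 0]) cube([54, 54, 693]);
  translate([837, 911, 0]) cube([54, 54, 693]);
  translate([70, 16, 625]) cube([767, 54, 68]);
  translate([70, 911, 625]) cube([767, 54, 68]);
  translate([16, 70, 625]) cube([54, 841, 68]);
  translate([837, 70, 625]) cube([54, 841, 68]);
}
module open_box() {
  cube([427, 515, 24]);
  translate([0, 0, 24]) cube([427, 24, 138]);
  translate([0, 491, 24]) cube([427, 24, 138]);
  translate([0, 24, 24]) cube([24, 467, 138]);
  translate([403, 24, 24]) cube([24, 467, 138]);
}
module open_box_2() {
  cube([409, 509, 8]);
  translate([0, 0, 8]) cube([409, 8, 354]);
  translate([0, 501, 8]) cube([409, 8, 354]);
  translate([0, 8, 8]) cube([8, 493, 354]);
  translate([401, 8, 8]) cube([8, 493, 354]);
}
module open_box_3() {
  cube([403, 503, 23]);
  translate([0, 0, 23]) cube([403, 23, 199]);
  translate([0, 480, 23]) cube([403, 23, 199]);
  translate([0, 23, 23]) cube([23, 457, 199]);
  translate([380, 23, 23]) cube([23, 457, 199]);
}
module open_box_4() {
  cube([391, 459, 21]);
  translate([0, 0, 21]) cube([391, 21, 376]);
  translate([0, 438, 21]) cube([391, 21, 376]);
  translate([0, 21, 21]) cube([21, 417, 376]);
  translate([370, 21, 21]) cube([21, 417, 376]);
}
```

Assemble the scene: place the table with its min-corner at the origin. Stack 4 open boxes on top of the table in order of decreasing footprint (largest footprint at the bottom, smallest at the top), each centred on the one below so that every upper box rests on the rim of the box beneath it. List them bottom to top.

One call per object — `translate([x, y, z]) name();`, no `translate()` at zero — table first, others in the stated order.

table();
translate([240, 233, 737]) open_box();
translate([249, 236, 899]) open_box_2();
translate([252, 239, 1261]) open_box_3();
translate([258, 261, 1483]) open_box_4();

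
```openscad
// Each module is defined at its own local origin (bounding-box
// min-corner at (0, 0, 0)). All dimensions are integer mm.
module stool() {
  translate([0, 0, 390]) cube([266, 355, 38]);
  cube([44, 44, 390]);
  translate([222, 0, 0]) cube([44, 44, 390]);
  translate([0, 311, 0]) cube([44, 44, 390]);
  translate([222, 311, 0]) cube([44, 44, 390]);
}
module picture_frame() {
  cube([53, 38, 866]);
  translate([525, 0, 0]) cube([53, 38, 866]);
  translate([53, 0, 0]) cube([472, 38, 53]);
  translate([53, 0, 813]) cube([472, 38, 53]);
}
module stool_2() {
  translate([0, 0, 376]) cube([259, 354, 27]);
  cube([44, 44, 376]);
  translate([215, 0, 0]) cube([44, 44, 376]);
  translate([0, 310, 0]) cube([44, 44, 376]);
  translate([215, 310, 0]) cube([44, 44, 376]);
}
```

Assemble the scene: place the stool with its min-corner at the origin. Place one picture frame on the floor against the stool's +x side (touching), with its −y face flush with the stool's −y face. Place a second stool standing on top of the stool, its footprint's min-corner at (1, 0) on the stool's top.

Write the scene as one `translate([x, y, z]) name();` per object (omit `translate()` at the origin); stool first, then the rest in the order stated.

stool();
translate([266, 0, 0]) picture_frame();
translate([1, 0, 428]) stool_2();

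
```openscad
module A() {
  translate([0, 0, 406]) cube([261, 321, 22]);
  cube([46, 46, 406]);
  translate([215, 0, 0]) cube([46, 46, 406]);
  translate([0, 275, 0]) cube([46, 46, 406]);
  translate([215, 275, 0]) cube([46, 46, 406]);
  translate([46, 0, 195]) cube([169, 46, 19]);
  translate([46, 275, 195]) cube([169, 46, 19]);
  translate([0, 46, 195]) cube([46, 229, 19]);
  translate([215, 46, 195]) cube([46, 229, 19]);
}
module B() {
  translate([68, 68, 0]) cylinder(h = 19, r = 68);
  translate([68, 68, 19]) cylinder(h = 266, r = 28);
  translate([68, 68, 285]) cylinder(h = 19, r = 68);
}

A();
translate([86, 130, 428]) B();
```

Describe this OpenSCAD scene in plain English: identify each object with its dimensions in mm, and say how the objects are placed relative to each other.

A is a four-legged stool. The seat is a 261×321×22 mm slab whose top surface is at z = 428 mm; four square legs, each 46×46 mm in cross-section, run from the floor (z = 0) to the underside of the seat, each flush with a corner of the seat. Four stretchers, 46 mm wide and 19 mm tall, connect adjacent legs with their undersides at z = 195 mm, each running between the inner faces of the legs it joins and aligned with the legs' outer faces on the other axis.

B is a spool: two coaxial disc flanges of radius 68 mm and thickness 19 mm, joined by a core cylinder of radius 28 mm and height 266 mm. The lower flange rests on z = 0 and the three cylinders share a vertical axis.

The spool is on top of the stool.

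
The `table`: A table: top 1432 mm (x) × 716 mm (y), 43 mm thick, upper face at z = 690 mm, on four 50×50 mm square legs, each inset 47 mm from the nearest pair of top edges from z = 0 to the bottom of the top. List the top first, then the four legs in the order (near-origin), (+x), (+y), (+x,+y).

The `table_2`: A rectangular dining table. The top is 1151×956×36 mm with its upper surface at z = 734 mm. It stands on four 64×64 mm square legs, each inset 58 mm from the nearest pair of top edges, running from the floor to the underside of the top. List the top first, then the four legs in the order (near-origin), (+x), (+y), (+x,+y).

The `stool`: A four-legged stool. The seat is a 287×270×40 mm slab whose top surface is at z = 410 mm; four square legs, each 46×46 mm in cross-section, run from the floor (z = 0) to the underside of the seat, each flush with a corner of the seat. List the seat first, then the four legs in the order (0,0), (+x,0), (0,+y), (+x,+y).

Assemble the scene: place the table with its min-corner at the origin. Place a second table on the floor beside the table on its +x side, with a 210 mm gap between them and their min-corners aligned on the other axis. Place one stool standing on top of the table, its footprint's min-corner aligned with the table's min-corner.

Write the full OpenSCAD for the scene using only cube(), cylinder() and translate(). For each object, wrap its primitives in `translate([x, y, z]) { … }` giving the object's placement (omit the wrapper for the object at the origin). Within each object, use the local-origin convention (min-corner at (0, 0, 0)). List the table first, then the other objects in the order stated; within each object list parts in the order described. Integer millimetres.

translate([0, 0, 647]) cube([1432, 716, 43]);
translate([47, 47, 0]) cube([50, 50, 647]);
translate([1335, 47, 0]) cube([50, 50, 647]);
translate([47, 619, 0]) cube([50, 50, 647]);
translate([1335, 619, 0]) cube([50, 50, 647]);
translate([1642, 0, 0]) {
  translate([0, 0, 698]) cube([1151, 956, 36]);
  translate([58, 58, 0]) cube([64, 64, 698]);
  translate([1029, 58, 0]) cube([64, 64, 698]);
  translate([58, 834, 0]) cube([64, 64, 698]);
  translate([1029, 834, 0]) cube([64, 64, 698]);
}
translate([0, 0, 690]) {
  translate([0, 0, 370]) cube([287, 270, 40]);
  cube([46, 46, 370]);
  translate([241, 0, 0]) cube([46, 46, 370]);
  translate([0, 224, 0]) cube([46, 46, 370]);
  translate([241, 224, 0]) cube([46, 46, 370]);
}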